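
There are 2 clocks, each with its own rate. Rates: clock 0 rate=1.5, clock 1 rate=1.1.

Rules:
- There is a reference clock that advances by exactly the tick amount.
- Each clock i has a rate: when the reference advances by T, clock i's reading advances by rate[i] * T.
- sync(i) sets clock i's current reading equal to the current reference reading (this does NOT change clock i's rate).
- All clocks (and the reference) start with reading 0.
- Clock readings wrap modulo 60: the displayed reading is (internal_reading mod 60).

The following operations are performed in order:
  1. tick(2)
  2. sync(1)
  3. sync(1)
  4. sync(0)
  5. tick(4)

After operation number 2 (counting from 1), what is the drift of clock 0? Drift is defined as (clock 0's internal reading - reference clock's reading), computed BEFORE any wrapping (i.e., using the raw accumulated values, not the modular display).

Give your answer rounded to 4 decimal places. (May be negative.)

After op 1 tick(2): ref=2.0000 raw=[3.0000 2.2000]
After op 2 sync(1): ref=2.0000 raw=[3.0000 2.0000]
Drift of clock 0 after op 2: 3.0000 - 2.0000 = 1.0000

Answer: 1.0000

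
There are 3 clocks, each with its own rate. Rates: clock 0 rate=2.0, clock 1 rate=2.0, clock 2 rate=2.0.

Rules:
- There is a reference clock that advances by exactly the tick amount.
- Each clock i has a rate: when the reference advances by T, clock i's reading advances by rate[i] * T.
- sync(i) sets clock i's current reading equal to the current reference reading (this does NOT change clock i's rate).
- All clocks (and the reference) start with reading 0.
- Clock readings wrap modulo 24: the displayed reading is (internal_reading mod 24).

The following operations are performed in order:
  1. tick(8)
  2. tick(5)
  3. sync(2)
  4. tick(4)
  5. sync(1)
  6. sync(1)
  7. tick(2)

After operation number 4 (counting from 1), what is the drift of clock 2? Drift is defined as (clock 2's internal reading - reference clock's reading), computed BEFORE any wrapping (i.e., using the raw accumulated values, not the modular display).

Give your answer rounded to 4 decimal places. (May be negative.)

After op 1 tick(8): ref=8.0000 raw=[16.0000 16.0000 16.0000]
After op 2 tick(5): ref=13.0000 raw=[26.0000 26.0000 26.0000]
After op 3 sync(2): ref=13.0000 raw=[26.0000 26.0000 13.0000]
After op 4 tick(4): ref=17.0000 raw=[34.0000 34.0000 21.0000]
Drift of clock 2 after op 4: 21.0000 - 17.0000 = 4.0000

Answer: 4.0000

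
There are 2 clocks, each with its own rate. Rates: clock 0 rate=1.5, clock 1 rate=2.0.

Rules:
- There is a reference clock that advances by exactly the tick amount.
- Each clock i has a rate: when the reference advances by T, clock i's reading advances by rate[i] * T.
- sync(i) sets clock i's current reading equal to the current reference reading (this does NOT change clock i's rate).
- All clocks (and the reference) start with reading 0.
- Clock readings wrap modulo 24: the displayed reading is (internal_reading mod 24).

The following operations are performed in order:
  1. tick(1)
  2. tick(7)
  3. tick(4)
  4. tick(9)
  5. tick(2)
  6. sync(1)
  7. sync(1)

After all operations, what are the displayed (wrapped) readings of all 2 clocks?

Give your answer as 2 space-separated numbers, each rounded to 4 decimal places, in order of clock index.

Answer: 10.5000 23.0000

Derivation:
After op 1 tick(1): ref=1.0000 raw=[1.5000 2.0000]
After op 2 tick(7): ref=8.0000 raw=[12.0000 16.0000]
After op 3 tick(4): ref=12.0000 raw=[18.0000 24.0000]
After op 4 tick(9): ref=21.0000 raw=[31.5000 42.0000]
After op 5 tick(2): ref=23.0000 raw=[34.5000 46.0000]
After op 6 sync(1): ref=23.0000 raw=[34.5000 23.0000]
After op 7 sync(1): ref=23.0000 raw=[34.5000 23.0000]
Wrap final raw readings (mod 24): 34.5000 mod 24 = 10.5000; 23.0000 mod 24 = 23.0000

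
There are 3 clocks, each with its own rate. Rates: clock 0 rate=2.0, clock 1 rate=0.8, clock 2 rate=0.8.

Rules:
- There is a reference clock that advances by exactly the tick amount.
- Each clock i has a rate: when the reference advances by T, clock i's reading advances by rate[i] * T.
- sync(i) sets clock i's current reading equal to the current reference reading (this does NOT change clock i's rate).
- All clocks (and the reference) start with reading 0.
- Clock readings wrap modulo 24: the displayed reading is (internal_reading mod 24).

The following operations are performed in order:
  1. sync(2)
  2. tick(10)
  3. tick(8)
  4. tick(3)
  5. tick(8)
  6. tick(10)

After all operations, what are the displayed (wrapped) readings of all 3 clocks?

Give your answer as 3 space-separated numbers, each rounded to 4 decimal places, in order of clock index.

Answer: 6.0000 7.2000 7.2000

Derivation:
After op 1 sync(2): ref=0.0000 raw=[0.0000 0.0000 0.0000]
After op 2 tick(10): ref=10.0000 raw=[20.0000 8.0000 8.0000]
After op 3 tick(8): ref=18.0000 raw=[36.0000 14.4000 14.4000]
After op 4 tick(3): ref=21.0000 raw=[42.0000 16.8000 16.8000]
After op 5 tick(8): ref=29.0000 raw=[58.0000 23.2000 23.2000]
After op 6 tick(10): ref=39.0000 raw=[78.0000 31.2000 31.2000]
Wrap final raw readings (mod 24): 78.0000 mod 24 = 6.0000; 31.2000 mod 24 = 7.2000; 31.2000 mod 24 = 7.2000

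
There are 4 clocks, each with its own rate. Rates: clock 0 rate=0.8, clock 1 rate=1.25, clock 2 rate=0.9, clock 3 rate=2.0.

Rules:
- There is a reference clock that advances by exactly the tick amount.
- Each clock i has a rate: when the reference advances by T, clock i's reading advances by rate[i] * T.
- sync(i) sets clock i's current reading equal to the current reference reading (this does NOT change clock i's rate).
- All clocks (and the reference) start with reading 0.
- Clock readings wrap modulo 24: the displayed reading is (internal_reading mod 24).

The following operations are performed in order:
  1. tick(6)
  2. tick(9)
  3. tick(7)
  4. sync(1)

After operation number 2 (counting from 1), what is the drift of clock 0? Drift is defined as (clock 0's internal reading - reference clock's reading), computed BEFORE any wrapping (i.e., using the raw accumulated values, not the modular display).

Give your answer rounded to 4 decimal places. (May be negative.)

Answer: -3.0000

Derivation:
After op 1 tick(6): ref=6.0000 raw=[4.8000 7.5000 5.4000 12.0000]
After op 2 tick(9): ref=15.0000 raw=[12.0000 18.7500 13.5000 30.0000]
Drift of clock 0 after op 2: 12.0000 - 15.0000 = -3.0000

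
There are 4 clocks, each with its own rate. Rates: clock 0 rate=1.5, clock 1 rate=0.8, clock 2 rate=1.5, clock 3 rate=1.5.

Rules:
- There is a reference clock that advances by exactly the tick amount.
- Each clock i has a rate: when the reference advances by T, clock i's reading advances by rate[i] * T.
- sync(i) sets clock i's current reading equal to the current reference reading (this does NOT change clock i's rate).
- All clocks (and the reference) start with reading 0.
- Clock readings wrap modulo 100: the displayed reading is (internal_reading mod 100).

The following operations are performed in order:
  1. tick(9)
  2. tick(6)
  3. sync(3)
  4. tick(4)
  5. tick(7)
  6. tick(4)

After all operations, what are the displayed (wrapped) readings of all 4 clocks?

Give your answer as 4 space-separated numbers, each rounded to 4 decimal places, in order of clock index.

Answer: 45.0000 24.0000 45.0000 37.5000

Derivation:
After op 1 tick(9): ref=9.0000 raw=[13.5000 7.2000 13.5000 13.5000]
After op 2 tick(6): ref=15.0000 raw=[22.5000 12.0000 22.5000 22.5000]
After op 3 sync(3): ref=15.0000 raw=[22.5000 12.0000 22.5000 15.0000]
After op 4 tick(4): ref=19.0000 raw=[28.5000 15.2000 28.5000 21.0000]
After op 5 tick(7): ref=26.0000 raw=[39.0000 20.8000 39.0000 31.5000]
After op 6 tick(4): ref=30.0000 raw=[45.0000 24.0000 45.0000 37.5000]
Wrap final raw readings (mod 100): 45.0000 mod 100 = 45.0000; 24.0000 mod 100 = 24.0000; 45.0000 mod 100 = 45.0000; 37.5000 mod 100 = 37.5000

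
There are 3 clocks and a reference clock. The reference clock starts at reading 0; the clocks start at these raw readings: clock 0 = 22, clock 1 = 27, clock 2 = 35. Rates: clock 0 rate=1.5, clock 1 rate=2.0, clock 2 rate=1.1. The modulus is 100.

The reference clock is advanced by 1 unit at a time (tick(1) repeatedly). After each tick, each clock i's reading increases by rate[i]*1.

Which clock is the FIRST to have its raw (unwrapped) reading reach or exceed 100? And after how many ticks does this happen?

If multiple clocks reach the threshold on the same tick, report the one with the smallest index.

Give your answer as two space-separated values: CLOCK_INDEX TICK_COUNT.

clock 0: start=22, rate=1.5, needs 100-22 = 78; ticks = ceil(78/1.5) = ceil(52.0000) = 52; reading at tick 52 = 22 + 1.5*52 = 100.0000
clock 1: start=27, rate=2.0, needs 100-27 = 73; ticks = ceil(73/2.0) = ceil(36.5000) = 37; reading at tick 37 = 27 + 2.0*37 = 101.0000
clock 2: start=35, rate=1.1, needs 100-35 = 65; ticks = ceil(65/1.1) = ceil(59.0909) = 60; reading at tick 60 = 35 + 1.1*60 = 101.0000
Minimum tick count = 37; winners = [1]; smallest index = 1

Answer: 1 37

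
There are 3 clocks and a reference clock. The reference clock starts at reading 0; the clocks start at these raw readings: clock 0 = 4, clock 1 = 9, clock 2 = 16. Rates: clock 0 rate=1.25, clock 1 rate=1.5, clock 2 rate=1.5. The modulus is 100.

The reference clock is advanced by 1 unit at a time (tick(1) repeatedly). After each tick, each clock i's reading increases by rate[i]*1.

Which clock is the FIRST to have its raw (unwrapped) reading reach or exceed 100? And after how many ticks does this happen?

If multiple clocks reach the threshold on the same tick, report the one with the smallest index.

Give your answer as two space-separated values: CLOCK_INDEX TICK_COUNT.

Answer: 2 56

Derivation:
clock 0: start=4, rate=1.25, needs 100-4 = 96; ticks = ceil(96/1.25) = ceil(76.8000) = 77; reading at tick 77 = 4 + 1.25*77 = 100.2500
clock 1: start=9, rate=1.5, needs 100-9 = 91; ticks = ceil(91/1.5) = ceil(60.6667) = 61; reading at tick 61 = 9 + 1.5*61 = 100.5000
clock 2: start=16, rate=1.5, needs 100-16 = 84; ticks = ceil(84/1.5) = ceil(56.0000) = 56; reading at tick 56 = 16 + 1.5*56 = 100.0000
Minimum tick count = 56; winners = [2]; smallest index = 2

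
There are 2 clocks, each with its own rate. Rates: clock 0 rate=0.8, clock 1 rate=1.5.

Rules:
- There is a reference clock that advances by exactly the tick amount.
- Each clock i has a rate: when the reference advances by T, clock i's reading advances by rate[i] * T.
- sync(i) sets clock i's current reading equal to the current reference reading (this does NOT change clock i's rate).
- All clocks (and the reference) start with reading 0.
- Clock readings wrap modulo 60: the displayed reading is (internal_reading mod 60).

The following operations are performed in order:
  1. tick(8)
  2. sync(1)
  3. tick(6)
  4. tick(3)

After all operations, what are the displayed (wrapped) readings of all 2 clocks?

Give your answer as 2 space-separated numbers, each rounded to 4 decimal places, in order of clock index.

After op 1 tick(8): ref=8.0000 raw=[6.4000 12.0000]
After op 2 sync(1): ref=8.0000 raw=[6.4000 8.0000]
After op 3 tick(6): ref=14.0000 raw=[11.2000 17.0000]
After op 4 tick(3): ref=17.0000 raw=[13.6000 21.5000]
Wrap final raw readings (mod 60): 13.6000 mod 60 = 13.6000; 21.5000 mod 60 = 21.5000

Answer: 13.6000 21.5000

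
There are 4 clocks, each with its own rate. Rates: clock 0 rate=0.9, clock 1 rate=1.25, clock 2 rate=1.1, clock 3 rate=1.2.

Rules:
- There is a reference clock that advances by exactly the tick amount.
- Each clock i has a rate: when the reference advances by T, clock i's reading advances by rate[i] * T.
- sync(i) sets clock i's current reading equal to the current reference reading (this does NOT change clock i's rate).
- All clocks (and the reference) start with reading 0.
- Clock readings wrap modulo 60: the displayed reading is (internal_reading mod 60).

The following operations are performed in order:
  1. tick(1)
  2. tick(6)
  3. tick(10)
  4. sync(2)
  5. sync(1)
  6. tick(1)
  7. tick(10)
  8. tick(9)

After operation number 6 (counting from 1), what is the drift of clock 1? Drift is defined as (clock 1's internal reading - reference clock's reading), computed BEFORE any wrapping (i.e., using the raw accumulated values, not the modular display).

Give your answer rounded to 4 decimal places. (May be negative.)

Answer: 0.2500

Derivation:
After op 1 tick(1): ref=1.0000 raw=[0.9000 1.2500 1.1000 1.2000]
After op 2 tick(6): ref=7.0000 raw=[6.3000 8.7500 7.7000 8.4000]
After op 3 tick(10): ref=17.0000 raw=[15.3000 21.2500 18.7000 20.4000]
After op 4 sync(2): ref=17.0000 raw=[15.3000 21.2500 17.0000 20.4000]
After op 5 sync(1): ref=17.0000 raw=[15.3000 17.0000 17.0000 20.4000]
After op 6 tick(1): ref=18.0000 raw=[16.2000 18.2500 18.1000 21.6000]
Drift of clock 1 after op 6: 18.2500 - 18.0000 = 0.2500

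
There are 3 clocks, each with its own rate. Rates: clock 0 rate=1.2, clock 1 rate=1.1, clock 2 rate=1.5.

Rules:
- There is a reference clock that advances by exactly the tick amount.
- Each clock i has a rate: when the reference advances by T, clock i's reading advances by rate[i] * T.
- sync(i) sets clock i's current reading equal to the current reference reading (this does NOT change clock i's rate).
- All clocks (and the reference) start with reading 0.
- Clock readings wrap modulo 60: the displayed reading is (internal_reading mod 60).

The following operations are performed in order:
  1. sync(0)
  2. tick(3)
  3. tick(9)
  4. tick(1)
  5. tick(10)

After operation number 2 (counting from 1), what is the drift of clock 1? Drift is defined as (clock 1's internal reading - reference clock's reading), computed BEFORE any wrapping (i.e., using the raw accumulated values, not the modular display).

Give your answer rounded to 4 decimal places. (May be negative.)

Answer: 0.3000

Derivation:
After op 1 sync(0): ref=0.0000 raw=[0.0000 0.0000 0.0000]
After op 2 tick(3): ref=3.0000 raw=[3.6000 3.3000 4.5000]
Drift of clock 1 after op 2: 3.3000 - 3.0000 = 0.3000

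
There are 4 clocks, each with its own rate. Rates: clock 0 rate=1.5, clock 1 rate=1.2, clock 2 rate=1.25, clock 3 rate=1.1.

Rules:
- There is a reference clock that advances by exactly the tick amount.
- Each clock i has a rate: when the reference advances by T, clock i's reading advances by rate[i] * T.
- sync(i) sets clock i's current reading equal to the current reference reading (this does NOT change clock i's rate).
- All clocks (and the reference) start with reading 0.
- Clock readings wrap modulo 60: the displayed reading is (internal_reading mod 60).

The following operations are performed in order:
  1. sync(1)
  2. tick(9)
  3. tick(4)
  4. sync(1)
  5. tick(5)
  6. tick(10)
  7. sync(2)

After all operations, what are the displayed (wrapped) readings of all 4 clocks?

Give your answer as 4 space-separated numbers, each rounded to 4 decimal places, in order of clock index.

Answer: 42.0000 31.0000 28.0000 30.8000

Derivation:
After op 1 sync(1): ref=0.0000 raw=[0.0000 0.0000 0.0000 0.0000]
After op 2 tick(9): ref=9.0000 raw=[13.5000 10.8000 11.2500 9.9000]
After op 3 tick(4): ref=13.0000 raw=[19.5000 15.6000 16.2500 14.3000]
After op 4 sync(1): ref=13.0000 raw=[19.5000 13.0000 16.2500 14.3000]
After op 5 tick(5): ref=18.0000 raw=[27.0000 19.0000 22.5000 19.8000]
After op 6 tick(10): ref=28.0000 raw=[42.0000 31.0000 35.0000 30.8000]
After op 7 sync(2): ref=28.0000 raw=[42.0000 31.0000 28.0000 30.8000]
Wrap final raw readings (mod 60): 42.0000 mod 60 = 42.0000; 31.0000 mod 60 = 31.0000; 28.0000 mod 60 = 28.0000; 30.8000 mod 60 = 30.8000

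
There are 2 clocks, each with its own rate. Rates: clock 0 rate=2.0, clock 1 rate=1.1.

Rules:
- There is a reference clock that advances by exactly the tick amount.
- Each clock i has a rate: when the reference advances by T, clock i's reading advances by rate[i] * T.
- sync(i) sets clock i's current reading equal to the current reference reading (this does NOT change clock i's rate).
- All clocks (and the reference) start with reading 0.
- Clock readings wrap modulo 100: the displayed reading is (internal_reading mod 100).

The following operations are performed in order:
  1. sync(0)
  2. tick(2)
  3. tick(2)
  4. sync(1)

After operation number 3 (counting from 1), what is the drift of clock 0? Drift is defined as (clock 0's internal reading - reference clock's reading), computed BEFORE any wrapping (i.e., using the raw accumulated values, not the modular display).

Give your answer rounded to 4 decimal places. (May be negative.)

After op 1 sync(0): ref=0.0000 raw=[0.0000 0.0000]
After op 2 tick(2): ref=2.0000 raw=[4.0000 2.2000]
After op 3 tick(2): ref=4.0000 raw=[8.0000 4.4000]
Drift of clock 0 after op 3: 8.0000 - 4.0000 = 4.0000

Answer: 4.0000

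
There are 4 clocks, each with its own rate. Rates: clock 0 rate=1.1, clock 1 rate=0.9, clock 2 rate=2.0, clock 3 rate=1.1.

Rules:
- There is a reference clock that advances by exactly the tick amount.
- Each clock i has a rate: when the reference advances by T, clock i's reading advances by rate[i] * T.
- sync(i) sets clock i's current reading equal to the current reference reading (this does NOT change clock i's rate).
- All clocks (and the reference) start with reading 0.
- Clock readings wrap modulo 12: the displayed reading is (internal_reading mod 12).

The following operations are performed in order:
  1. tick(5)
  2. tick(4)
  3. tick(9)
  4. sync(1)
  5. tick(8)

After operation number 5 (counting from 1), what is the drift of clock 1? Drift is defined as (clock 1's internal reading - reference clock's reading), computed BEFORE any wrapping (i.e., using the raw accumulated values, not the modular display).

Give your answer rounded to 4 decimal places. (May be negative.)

After op 1 tick(5): ref=5.0000 raw=[5.5000 4.5000 10.0000 5.5000]
After op 2 tick(4): ref=9.0000 raw=[9.9000 8.1000 18.0000 9.9000]
After op 3 tick(9): ref=18.0000 raw=[19.8000 16.2000 36.0000 19.8000]
After op 4 sync(1): ref=18.0000 raw=[19.8000 18.0000 36.0000 19.8000]
After op 5 tick(8): ref=26.0000 raw=[28.6000 25.2000 52.0000 28.6000]
Drift of clock 1 after op 5: 25.2000 - 26.0000 = -0.8000

Answer: -0.8000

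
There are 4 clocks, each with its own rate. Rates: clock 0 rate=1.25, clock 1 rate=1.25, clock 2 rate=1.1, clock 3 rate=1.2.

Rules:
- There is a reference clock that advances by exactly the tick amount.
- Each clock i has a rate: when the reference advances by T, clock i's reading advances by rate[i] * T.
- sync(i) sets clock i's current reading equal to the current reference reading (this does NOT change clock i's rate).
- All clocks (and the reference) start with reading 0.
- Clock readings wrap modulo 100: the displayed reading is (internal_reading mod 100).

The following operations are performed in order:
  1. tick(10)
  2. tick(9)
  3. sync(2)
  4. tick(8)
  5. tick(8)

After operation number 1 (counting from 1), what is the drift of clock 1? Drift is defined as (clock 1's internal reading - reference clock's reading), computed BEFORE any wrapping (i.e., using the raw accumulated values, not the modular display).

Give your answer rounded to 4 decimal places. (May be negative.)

After op 1 tick(10): ref=10.0000 raw=[12.5000 12.5000 11.0000 12.0000]
Drift of clock 1 after op 1: 12.5000 - 10.0000 = 2.5000

Answer: 2.5000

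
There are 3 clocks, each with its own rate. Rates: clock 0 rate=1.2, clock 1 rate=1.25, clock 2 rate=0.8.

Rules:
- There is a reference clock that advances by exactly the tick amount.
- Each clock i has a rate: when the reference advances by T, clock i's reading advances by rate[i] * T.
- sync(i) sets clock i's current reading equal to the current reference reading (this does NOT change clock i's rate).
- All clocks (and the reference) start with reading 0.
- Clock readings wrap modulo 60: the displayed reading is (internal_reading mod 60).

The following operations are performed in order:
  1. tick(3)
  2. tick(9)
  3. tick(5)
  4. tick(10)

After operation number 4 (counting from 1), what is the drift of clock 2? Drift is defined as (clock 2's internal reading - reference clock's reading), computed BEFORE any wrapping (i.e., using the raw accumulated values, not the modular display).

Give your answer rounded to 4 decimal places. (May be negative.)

After op 1 tick(3): ref=3.0000 raw=[3.6000 3.7500 2.4000]
After op 2 tick(9): ref=12.0000 raw=[14.4000 15.0000 9.6000]
After op 3 tick(5): ref=17.0000 raw=[20.4000 21.2500 13.6000]
After op 4 tick(10): ref=27.0000 raw=[32.4000 33.7500 21.6000]
Drift of clock 2 after op 4: 21.6000 - 27.0000 = -5.4000

Answer: -5.4000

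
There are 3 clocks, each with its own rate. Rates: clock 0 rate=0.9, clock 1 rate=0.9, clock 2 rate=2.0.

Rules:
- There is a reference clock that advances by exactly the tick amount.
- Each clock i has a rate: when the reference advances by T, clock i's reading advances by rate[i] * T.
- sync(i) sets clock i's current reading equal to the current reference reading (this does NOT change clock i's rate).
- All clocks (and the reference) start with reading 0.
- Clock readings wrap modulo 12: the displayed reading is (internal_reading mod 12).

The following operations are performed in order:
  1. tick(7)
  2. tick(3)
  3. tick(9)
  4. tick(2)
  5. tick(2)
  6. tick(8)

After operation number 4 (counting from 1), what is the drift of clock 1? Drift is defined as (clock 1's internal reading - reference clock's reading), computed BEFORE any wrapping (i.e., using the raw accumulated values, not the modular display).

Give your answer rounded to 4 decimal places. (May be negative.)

Answer: -2.1000

Derivation:
After op 1 tick(7): ref=7.0000 raw=[6.3000 6.3000 14.0000]
After op 2 tick(3): ref=10.0000 raw=[9.0000 9.0000 20.0000]
After op 3 tick(9): ref=19.0000 raw=[17.1000 17.1000 38.0000]
After op 4 tick(2): ref=21.0000 raw=[18.9000 18.9000 42.0000]
Drift of clock 1 after op 4: 18.9000 - 21.0000 = -2.1000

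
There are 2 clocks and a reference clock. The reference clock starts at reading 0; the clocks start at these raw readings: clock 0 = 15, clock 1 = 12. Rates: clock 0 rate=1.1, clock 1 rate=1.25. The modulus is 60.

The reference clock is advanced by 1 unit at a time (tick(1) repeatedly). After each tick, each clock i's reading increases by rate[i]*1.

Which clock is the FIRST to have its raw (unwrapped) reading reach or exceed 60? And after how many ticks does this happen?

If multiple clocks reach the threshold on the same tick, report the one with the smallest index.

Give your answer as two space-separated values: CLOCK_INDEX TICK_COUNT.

clock 0: start=15, rate=1.1, needs 60-15 = 45; ticks = ceil(45/1.1) = ceil(40.9091) = 41; reading at tick 41 = 15 + 1.1*41 = 60.1000
clock 1: start=12, rate=1.25, needs 60-12 = 48; ticks = ceil(48/1.25) = ceil(38.4000) = 39; reading at tick 39 = 12 + 1.25*39 = 60.7500
Minimum tick count = 39; winners = [1]; smallest index = 1

Answer: 1 39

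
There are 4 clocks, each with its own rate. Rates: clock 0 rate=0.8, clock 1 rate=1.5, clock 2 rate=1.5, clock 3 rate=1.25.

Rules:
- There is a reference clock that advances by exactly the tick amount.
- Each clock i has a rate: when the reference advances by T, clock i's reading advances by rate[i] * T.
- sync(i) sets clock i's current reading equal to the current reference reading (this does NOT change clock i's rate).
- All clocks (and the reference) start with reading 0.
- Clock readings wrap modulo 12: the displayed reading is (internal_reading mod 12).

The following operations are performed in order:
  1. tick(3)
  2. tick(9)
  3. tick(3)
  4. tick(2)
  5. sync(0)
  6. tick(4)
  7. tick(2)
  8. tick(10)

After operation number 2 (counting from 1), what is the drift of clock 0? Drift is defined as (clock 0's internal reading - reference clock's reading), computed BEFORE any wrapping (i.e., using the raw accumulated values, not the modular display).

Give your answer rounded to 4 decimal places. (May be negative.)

Answer: -2.4000

Derivation:
After op 1 tick(3): ref=3.0000 raw=[2.4000 4.5000 4.5000 3.7500]
After op 2 tick(9): ref=12.0000 raw=[9.6000 18.0000 18.0000 15.0000]
Drift of clock 0 after op 2: 9.6000 - 12.0000 = -2.4000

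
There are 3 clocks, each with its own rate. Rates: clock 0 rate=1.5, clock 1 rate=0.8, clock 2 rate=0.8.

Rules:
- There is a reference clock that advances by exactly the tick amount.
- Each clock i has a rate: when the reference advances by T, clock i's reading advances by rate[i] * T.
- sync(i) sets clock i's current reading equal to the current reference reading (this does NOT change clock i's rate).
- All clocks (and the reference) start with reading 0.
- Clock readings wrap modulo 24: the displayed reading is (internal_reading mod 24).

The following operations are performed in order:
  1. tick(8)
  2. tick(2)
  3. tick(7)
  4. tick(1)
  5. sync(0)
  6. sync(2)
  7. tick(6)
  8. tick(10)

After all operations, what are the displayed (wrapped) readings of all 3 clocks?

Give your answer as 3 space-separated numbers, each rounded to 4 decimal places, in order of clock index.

After op 1 tick(8): ref=8.0000 raw=[12.0000 6.4000 6.4000]
After op 2 tick(2): ref=10.0000 raw=[15.0000 8.0000 8.0000]
After op 3 tick(7): ref=17.0000 raw=[25.5000 13.6000 13.6000]
After op 4 tick(1): ref=18.0000 raw=[27.0000 14.4000 14.4000]
After op 5 sync(0): ref=18.0000 raw=[18.0000 14.4000 14.4000]
After op 6 sync(2): ref=18.0000 raw=[18.0000 14.4000 18.0000]
After op 7 tick(6): ref=24.0000 raw=[27.0000 19.2000 22.8000]
After op 8 tick(10): ref=34.0000 raw=[42.0000 27.2000 30.8000]
Wrap final raw readings (mod 24): 42.0000 mod 24 = 18.0000; 27.2000 mod 24 = 3.2000; 30.8000 mod 24 = 6.8000

Answer: 18.0000 3.2000 6.8000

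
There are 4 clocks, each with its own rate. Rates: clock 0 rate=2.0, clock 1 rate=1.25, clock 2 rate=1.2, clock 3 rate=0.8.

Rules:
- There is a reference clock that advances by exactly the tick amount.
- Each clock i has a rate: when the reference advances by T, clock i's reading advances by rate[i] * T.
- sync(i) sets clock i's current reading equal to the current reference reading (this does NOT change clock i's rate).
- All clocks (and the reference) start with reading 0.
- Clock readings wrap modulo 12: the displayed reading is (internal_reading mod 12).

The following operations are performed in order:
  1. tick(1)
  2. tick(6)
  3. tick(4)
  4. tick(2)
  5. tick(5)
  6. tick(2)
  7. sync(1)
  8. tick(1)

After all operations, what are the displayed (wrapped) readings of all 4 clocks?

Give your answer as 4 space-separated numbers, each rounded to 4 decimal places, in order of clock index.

After op 1 tick(1): ref=1.0000 raw=[2.0000 1.2500 1.2000 0.8000]
After op 2 tick(6): ref=7.0000 raw=[14.0000 8.7500 8.4000 5.6000]
After op 3 tick(4): ref=11.0000 raw=[22.0000 13.7500 13.2000 8.8000]
After op 4 tick(2): ref=13.0000 raw=[26.0000 16.2500 15.6000 10.4000]
After op 5 tick(5): ref=18.0000 raw=[36.0000 22.5000 21.6000 14.4000]
After op 6 tick(2): ref=20.0000 raw=[40.0000 25.0000 24.0000 16.0000]
After op 7 sync(1): ref=20.0000 raw=[40.0000 20.0000 24.0000 16.0000]
After op 8 tick(1): ref=21.0000 raw=[42.0000 21.2500 25.2000 16.8000]
Wrap final raw readings (mod 12): 42.0000 mod 12 = 6.0000; 21.2500 mod 12 = 9.2500; 25.2000 mod 12 = 1.2000; 16.8000 mod 12 = 4.8000

Answer: 6.0000 9.2500 1.2000 4.8000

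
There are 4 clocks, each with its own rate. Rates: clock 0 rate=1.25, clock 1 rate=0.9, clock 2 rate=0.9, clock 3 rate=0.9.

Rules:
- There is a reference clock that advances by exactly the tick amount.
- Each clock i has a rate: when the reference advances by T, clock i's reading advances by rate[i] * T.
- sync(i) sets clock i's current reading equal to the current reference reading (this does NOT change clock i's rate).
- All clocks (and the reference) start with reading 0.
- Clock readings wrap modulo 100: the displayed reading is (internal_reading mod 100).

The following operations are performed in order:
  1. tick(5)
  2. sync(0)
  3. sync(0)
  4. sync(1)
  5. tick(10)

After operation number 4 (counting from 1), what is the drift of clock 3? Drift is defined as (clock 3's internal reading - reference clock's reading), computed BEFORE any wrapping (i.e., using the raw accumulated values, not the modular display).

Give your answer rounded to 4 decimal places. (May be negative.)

After op 1 tick(5): ref=5.0000 raw=[6.2500 4.5000 4.5000 4.5000]
After op 2 sync(0): ref=5.0000 raw=[5.0000 4.5000 4.5000 4.5000]
After op 3 sync(0): ref=5.0000 raw=[5.0000 4.5000 4.5000 4.5000]
After op 4 sync(1): ref=5.0000 raw=[5.0000 5.0000 4.5000 4.5000]
Drift of clock 3 after op 4: 4.5000 - 5.0000 = -0.5000

Answer: -0.5000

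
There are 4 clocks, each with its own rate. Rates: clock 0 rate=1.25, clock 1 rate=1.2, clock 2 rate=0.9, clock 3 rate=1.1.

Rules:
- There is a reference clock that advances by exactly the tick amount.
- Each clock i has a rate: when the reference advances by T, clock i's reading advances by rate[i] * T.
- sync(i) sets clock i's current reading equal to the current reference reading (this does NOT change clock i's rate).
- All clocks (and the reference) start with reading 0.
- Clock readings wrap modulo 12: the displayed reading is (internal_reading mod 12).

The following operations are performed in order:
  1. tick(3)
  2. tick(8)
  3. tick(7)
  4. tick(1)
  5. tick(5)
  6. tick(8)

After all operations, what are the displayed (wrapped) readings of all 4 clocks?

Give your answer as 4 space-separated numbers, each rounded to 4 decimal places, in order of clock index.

Answer: 4.0000 2.4000 4.8000 11.2000

Derivation:
After op 1 tick(3): ref=3.0000 raw=[3.7500 3.6000 2.7000 3.3000]
After op 2 tick(8): ref=11.0000 raw=[13.7500 13.2000 9.9000 12.1000]
After op 3 tick(7): ref=18.0000 raw=[22.5000 21.6000 16.2000 19.8000]
After op 4 tick(1): ref=19.0000 raw=[23.7500 22.8000 17.1000 20.9000]
After op 5 tick(5): ref=24.0000 raw=[30.0000 28.8000 21.6000 26.4000]
After op 6 tick(8): ref=32.0000 raw=[40.0000 38.4000 28.8000 35.2000]
Wrap final raw readings (mod 12): 40.0000 mod 12 = 4.0000; 38.4000 mod 12 = 2.4000; 28.8000 mod 12 = 4.8000; 35.2000 mod 12 = 11.2000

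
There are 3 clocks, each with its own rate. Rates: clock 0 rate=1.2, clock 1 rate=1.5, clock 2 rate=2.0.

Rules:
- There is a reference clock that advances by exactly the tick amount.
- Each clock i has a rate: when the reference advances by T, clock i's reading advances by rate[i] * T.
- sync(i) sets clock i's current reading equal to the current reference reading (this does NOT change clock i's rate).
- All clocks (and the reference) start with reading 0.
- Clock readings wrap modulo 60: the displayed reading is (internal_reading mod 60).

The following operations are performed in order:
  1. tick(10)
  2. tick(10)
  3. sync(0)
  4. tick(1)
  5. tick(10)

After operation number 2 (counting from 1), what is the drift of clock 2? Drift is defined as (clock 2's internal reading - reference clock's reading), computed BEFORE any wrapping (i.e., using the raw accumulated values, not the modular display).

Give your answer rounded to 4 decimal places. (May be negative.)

Answer: 20.0000

Derivation:
After op 1 tick(10): ref=10.0000 raw=[12.0000 15.0000 20.0000]
After op 2 tick(10): ref=20.0000 raw=[24.0000 30.0000 40.0000]
Drift of clock 2 after op 2: 40.0000 - 20.0000 = 20.0000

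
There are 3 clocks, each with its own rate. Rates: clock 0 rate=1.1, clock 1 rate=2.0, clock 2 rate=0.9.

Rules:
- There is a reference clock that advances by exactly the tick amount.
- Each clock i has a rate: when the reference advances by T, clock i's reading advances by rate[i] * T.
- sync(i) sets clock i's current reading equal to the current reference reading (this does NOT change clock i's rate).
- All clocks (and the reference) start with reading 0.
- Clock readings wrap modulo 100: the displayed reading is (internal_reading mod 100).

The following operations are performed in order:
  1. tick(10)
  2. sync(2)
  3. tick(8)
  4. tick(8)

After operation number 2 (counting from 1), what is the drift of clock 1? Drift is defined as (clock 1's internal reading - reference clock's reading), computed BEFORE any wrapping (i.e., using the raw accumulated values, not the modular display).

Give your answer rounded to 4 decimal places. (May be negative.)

Answer: 10.0000

Derivation:
After op 1 tick(10): ref=10.0000 raw=[11.0000 20.0000 9.0000]
After op 2 sync(2): ref=10.0000 raw=[11.0000 20.0000 10.0000]
Drift of clock 1 after op 2: 20.0000 - 10.0000 = 10.0000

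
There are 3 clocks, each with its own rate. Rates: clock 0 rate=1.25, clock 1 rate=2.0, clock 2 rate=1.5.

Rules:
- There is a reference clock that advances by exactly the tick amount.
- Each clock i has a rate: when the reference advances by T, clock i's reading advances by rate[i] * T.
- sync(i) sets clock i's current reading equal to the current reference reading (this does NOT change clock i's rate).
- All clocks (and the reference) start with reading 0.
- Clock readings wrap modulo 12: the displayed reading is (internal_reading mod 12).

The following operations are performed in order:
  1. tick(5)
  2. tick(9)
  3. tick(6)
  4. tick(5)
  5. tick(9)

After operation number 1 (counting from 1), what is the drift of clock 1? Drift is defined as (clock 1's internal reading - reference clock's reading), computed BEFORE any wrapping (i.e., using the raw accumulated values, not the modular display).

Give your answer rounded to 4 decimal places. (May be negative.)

After op 1 tick(5): ref=5.0000 raw=[6.2500 10.0000 7.5000]
Drift of clock 1 after op 1: 10.0000 - 5.0000 = 5.0000

Answer: 5.0000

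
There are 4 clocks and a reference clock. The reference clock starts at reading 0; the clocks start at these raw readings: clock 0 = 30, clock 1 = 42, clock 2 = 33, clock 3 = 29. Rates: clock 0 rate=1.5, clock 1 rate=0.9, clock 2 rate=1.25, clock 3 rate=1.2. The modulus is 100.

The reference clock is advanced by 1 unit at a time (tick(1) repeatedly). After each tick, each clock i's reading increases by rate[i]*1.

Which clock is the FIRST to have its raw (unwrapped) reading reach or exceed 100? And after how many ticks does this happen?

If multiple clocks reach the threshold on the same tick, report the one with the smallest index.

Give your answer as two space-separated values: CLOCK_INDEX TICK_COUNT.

clock 0: start=30, rate=1.5, needs 100-30 = 70; ticks = ceil(70/1.5) = ceil(46.6667) = 47; reading at tick 47 = 30 + 1.5*47 = 100.5000
clock 1: start=42, rate=0.9, needs 100-42 = 58; ticks = ceil(58/0.9) = ceil(64.4444) = 65; reading at tick 65 = 42 + 0.9*65 = 100.5000
clock 2: start=33, rate=1.25, needs 100-33 = 67; ticks = ceil(67/1.25) = ceil(53.6000) = 54; reading at tick 54 = 33 + 1.25*54 = 100.5000
clock 3: start=29, rate=1.2, needs 100-29 = 71; ticks = ceil(71/1.2) = ceil(59.1667) = 60; reading at tick 60 = 29 + 1.2*60 = 101.0000
Minimum tick count = 47; winners = [0]; smallest index = 0

Answer: 0 47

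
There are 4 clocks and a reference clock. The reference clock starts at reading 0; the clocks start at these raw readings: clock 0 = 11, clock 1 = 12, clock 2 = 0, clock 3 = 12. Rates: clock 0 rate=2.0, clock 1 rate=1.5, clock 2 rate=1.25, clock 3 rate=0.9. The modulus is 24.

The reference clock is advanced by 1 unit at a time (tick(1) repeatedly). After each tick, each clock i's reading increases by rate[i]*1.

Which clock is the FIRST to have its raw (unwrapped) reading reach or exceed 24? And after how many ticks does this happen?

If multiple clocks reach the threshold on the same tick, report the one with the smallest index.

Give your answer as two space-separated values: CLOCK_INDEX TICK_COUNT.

Answer: 0 7

Derivation:
clock 0: start=11, rate=2.0, needs 24-11 = 13; ticks = ceil(13/2.0) = ceil(6.5000) = 7; reading at tick 7 = 11 + 2.0*7 = 25.0000
clock 1: start=12, rate=1.5, needs 24-12 = 12; ticks = ceil(12/1.5) = ceil(8.0000) = 8; reading at tick 8 = 12 + 1.5*8 = 24.0000
clock 2: start=0, rate=1.25, needs 24-0 = 24; ticks = ceil(24/1.25) = ceil(19.2000) = 20; reading at tick 20 = 0 + 1.25*20 = 25.0000
clock 3: start=12, rate=0.9, needs 24-12 = 12; ticks = ceil(12/0.9) = ceil(13.3333) = 14; reading at tick 14 = 12 + 0.9*14 = 24.6000
Minimum tick count = 7; winners = [0]; smallest index = 0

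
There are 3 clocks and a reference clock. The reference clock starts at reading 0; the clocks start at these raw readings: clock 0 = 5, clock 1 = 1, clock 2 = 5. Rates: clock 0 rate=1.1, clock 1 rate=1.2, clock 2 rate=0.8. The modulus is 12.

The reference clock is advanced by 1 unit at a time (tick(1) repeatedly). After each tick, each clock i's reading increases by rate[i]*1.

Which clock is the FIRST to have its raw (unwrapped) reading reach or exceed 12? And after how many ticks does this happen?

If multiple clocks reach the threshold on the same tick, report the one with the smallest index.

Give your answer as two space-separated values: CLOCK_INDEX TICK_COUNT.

Answer: 0 7

Derivation:
clock 0: start=5, rate=1.1, needs 12-5 = 7; ticks = ceil(7/1.1) = ceil(6.3636) = 7; reading at tick 7 = 5 + 1.1*7 = 12.7000
clock 1: start=1, rate=1.2, needs 12-1 = 11; ticks = ceil(11/1.2) = ceil(9.1667) = 10; reading at tick 10 = 1 + 1.2*10 = 13.0000
clock 2: start=5, rate=0.8, needs 12-5 = 7; ticks = ceil(7/0.8) = ceil(8.7500) = 9; reading at tick 9 = 5 + 0.8*9 = 12.2000
Minimum tick count = 7; winners = [0]; smallest index = 0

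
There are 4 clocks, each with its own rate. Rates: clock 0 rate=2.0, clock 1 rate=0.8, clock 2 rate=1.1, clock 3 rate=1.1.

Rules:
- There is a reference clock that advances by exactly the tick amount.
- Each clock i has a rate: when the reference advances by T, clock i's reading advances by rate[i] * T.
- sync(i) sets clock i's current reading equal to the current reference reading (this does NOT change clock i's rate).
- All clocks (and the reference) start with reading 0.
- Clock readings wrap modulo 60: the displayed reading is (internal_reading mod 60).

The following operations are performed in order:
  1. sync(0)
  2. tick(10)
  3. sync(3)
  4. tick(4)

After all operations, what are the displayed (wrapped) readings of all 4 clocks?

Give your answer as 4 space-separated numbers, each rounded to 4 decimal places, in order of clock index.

After op 1 sync(0): ref=0.0000 raw=[0.0000 0.0000 0.0000 0.0000]
After op 2 tick(10): ref=10.0000 raw=[20.0000 8.0000 11.0000 11.0000]
After op 3 sync(3): ref=10.0000 raw=[20.0000 8.0000 11.0000 10.0000]
After op 4 tick(4): ref=14.0000 raw=[28.0000 11.2000 15.4000 14.4000]
Wrap final raw readings (mod 60): 28.0000 mod 60 = 28.0000; 11.2000 mod 60 = 11.2000; 15.4000 mod 60 = 15.4000; 14.4000 mod 60 = 14.4000

Answer: 28.0000 11.2000 15.4000 14.4000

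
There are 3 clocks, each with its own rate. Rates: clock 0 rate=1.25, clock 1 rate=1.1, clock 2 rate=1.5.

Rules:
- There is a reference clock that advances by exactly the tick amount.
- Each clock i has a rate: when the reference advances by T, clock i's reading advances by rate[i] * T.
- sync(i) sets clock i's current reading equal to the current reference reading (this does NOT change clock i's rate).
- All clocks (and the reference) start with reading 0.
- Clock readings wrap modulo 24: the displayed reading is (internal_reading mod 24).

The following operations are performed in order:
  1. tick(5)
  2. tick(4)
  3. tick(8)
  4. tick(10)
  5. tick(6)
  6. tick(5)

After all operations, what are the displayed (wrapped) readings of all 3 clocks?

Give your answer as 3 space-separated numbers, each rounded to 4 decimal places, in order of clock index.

Answer: 23.5000 17.8000 9.0000

Derivation:
After op 1 tick(5): ref=5.0000 raw=[6.2500 5.5000 7.5000]
After op 2 tick(4): ref=9.0000 raw=[11.2500 9.9000 13.5000]
After op 3 tick(8): ref=17.0000 raw=[21.2500 18.7000 25.5000]
After op 4 tick(10): ref=27.0000 raw=[33.7500 29.7000 40.5000]
After op 5 tick(6): ref=33.0000 raw=[41.2500 36.3000 49.5000]
After op 6 tick(5): ref=38.0000 raw=[47.5000 41.8000 57.0000]
Wrap final raw readings (mod 24): 47.5000 mod 24 = 23.5000; 41.8000 mod 24 = 17.8000; 57.0000 mod 24 = 9.0000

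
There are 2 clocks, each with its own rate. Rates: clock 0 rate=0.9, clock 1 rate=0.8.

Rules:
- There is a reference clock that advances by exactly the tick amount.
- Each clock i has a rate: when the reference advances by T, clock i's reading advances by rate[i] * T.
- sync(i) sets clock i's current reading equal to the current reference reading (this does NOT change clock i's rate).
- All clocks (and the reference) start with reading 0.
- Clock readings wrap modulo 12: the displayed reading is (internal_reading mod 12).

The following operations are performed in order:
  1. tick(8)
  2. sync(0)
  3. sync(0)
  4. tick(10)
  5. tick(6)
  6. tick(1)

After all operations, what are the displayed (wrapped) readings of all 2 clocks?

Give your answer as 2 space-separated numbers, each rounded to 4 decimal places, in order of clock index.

Answer: 11.3000 8.0000

Derivation:
After op 1 tick(8): ref=8.0000 raw=[7.2000 6.4000]
After op 2 sync(0): ref=8.0000 raw=[8.0000 6.4000]
After op 3 sync(0): ref=8.0000 raw=[8.0000 6.4000]
After op 4 tick(10): ref=18.0000 raw=[17.0000 14.4000]
After op 5 tick(6): ref=24.0000 raw=[22.4000 19.2000]
After op 6 tick(1): ref=25.0000 raw=[23.3000 20.0000]
Wrap final raw readings (mod 12): 23.3000 mod 12 = 11.3000; 20.0000 mod 12 = 8.0000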